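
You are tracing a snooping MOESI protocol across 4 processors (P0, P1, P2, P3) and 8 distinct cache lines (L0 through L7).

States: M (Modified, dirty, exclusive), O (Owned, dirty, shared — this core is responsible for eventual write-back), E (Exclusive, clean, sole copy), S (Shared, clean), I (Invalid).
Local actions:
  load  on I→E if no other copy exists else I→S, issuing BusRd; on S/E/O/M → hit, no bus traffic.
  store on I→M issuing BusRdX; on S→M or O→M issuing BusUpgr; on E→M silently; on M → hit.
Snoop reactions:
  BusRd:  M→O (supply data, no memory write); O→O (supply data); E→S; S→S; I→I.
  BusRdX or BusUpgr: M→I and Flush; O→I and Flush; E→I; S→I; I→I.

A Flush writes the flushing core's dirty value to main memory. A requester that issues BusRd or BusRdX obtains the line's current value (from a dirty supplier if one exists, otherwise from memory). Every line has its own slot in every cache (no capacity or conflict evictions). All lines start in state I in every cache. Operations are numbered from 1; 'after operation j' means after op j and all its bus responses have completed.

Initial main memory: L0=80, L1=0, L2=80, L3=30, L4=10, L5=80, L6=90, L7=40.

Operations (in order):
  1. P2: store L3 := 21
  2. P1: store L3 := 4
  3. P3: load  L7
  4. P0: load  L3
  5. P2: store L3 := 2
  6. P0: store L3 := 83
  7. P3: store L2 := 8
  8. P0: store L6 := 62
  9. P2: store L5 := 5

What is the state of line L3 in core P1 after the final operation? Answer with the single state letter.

state = I

step 1: P2: store L3 := 21  ⟶  IIMI  (L3)  txn=BusRdX  M[L3]=30
step 2: P1: store L3 := 4  ⟶  IMII  (L3)  txn=BusRdX+Flush  M[L3]=21
step 3: P3: load  L7  ⟶  IIIE  (L7)  txn=BusRd  M[L7]=40
step 4: P0: load  L3  ⟶  SOII  (L3)  txn=BusRd  M[L3]=21
step 5: P2: store L3 := 2  ⟶  IIMI  (L3)  txn=BusRdX+Flush  M[L3]=4
step 6: P0: store L3 := 83  ⟶  MIII  (L3)  txn=BusRdX+Flush  M[L3]=2
step 7: P3: store L2 := 8  ⟶  IIIM  (L2)  txn=BusRdX  M[L2]=80
step 8: P0: store L6 := 62  ⟶  MIII  (L6)  txn=BusRdX  M[L6]=90
step 9: P2: store L5 := 5  ⟶  IIMI  (L5)  txn=BusRdX  M[L5]=80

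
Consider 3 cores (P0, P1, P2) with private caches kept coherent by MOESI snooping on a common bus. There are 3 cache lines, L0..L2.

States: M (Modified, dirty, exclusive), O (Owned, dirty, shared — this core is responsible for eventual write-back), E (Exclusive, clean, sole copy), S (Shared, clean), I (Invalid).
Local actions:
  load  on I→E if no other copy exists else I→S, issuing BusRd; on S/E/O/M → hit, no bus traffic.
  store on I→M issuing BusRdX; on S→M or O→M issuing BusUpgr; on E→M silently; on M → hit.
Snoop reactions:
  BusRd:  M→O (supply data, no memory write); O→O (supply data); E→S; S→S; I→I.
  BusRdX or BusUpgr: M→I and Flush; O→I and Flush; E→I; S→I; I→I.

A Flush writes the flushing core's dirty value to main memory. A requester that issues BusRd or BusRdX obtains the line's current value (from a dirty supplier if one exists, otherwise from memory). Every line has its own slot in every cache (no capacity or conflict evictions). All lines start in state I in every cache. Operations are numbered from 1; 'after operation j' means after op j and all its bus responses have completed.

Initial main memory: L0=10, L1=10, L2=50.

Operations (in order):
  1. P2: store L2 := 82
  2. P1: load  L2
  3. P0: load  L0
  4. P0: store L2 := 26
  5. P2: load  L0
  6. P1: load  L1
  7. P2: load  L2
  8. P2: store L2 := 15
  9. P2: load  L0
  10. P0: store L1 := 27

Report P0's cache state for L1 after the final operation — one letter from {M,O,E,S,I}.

state = M

[1] P2: store L2 := 82 | P0:I, P1:I, P2:M(82) | bus: BusRdX
[2] P1: load  L2 | P0:I, P1:S(82), P2:O(82) | bus: BusRd
[3] P0: load  L0 | P0:E(10), P1:I, P2:I | bus: BusRd
[4] P0: store L2 := 26 | P0:M(26), P1:I, P2:I | bus: BusRdX,Flush
[5] P2: load  L0 | P0:S(10), P1:I, P2:S(10) | bus: BusRd
[6] P1: load  L1 | P0:I, P1:E(10), P2:I | bus: BusRd
[7] P2: load  L2 | P0:O(26), P1:I, P2:S(26) | bus: BusRd
[8] P2: store L2 := 15 | P0:I, P1:I, P2:M(15) | bus: BusUpgr,Flush
[9] P2: load  L0 | P0:S(10), P1:I, P2:S(10) | bus: none
[10] P0: store L1 := 27 | P0:M(27), P1:I, P2:I | bus: BusRdX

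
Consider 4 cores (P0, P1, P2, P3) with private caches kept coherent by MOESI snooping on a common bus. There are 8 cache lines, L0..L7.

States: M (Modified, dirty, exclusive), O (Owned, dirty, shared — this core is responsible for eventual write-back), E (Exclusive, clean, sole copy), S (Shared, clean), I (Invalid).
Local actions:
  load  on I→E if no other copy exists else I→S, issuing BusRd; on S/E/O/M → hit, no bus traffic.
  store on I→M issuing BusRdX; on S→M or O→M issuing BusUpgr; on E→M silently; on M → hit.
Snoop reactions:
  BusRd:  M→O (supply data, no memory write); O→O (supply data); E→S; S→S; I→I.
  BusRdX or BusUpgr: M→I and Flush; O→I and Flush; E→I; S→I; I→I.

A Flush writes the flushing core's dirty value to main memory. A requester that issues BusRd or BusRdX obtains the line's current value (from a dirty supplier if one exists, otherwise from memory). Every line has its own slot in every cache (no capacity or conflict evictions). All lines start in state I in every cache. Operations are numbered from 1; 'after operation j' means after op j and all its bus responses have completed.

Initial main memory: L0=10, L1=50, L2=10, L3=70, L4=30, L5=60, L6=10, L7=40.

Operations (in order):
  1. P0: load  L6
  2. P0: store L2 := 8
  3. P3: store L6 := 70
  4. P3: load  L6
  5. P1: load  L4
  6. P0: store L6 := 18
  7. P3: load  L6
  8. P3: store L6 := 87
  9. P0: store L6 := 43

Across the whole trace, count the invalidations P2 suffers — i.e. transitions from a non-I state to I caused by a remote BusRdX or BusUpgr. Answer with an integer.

  op1 P0: load  L6 → E/I/I/I on L6; bus BusRd; mem=10
  op2 P0: store L2 := 8 → M/I/I/I on L2; bus BusRdX; mem=10
  op3 P3: store L6 := 70 → I/I/I/M on L6; bus BusRdX; mem=10
  op4 P3: load  L6 → I/I/I/M on L6; bus (none); mem=10
  op5 P1: load  L4 → I/E/I/I on L4; bus BusRd; mem=30
  op6 P0: store L6 := 18 → M/I/I/I on L6; bus BusRdX Flush; mem=70
  op7 P3: load  L6 → O/I/I/S on L6; bus BusRd; mem=70
  op8 P3: store L6 := 87 → I/I/I/M on L6; bus BusUpgr Flush; mem=18
  op9 P0: store L6 := 43 → M/I/I/I on L6; bus BusRdX Flush; mem=87

invalidations = 0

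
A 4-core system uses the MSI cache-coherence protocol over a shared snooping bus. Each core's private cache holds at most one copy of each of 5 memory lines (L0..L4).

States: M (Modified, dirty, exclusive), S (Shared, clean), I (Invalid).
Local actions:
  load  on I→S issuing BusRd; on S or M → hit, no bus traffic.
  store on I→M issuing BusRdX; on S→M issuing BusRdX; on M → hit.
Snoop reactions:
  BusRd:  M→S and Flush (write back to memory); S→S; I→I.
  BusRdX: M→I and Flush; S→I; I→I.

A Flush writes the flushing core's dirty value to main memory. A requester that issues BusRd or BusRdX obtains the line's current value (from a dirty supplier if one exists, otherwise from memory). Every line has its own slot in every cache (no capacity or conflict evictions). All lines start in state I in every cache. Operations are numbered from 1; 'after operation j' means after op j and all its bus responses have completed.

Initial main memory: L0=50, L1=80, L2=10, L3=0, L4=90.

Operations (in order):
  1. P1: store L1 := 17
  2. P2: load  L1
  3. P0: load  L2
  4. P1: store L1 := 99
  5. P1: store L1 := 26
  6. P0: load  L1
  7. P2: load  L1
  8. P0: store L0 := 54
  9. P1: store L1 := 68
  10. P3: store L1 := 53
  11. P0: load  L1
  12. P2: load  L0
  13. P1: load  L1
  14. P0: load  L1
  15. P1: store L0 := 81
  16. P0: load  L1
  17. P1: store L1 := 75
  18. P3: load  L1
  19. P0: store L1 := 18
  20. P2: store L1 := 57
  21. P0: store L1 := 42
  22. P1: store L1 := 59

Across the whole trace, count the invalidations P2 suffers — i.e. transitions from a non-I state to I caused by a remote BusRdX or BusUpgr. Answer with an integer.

[1] P1: store L1 := 17 | P0:I, P1:M(17), P2:I, P3:I | bus: BusRdX
[2] P2: load  L1 | P0:I, P1:S(17), P2:S(17), P3:I | bus: BusRd,Flush
[3] P0: load  L2 | P0:S(10), P1:I, P2:I, P3:I | bus: BusRd
[4] P1: store L1 := 99 | P0:I, P1:M(99), P2:I, P3:I | bus: BusRdX
[5] P1: store L1 := 26 | P0:I, P1:M(26), P2:I, P3:I | bus: none
[6] P0: load  L1 | P0:S(26), P1:S(26), P2:I, P3:I | bus: BusRd,Flush
[7] P2: load  L1 | P0:S(26), P1:S(26), P2:S(26), P3:I | bus: BusRd
[8] P0: store L0 := 54 | P0:M(54), P1:I, P2:I, P3:I | bus: BusRdX
[9] P1: store L1 := 68 | P0:I, P1:M(68), P2:I, P3:I | bus: BusRdX
[10] P3: store L1 := 53 | P0:I, P1:I, P2:I, P3:M(53) | bus: BusRdX,Flush
[11] P0: load  L1 | P0:S(53), P1:I, P2:I, P3:S(53) | bus: BusRd,Flush
[12] P2: load  L0 | P0:S(54), P1:I, P2:S(54), P3:I | bus: BusRd,Flush
[13] P1: load  L1 | P0:S(53), P1:S(53), P2:I, P3:S(53) | bus: BusRd
[14] P0: load  L1 | P0:S(53), P1:S(53), P2:I, P3:S(53) | bus: none
[15] P1: store L0 := 81 | P0:I, P1:M(81), P2:I, P3:I | bus: BusRdX
[16] P0: load  L1 | P0:S(53), P1:S(53), P2:I, P3:S(53) | bus: none
[17] P1: store L1 := 75 | P0:I, P1:M(75), P2:I, P3:I | bus: BusRdX
[18] P3: load  L1 | P0:I, P1:S(75), P2:I, P3:S(75) | bus: BusRd,Flush
[19] P0: store L1 := 18 | P0:M(18), P1:I, P2:I, P3:I | bus: BusRdX
[20] P2: store L1 := 57 | P0:I, P1:I, P2:M(57), P3:I | bus: BusRdX,Flush
[21] P0: store L1 := 42 | P0:M(42), P1:I, P2:I, P3:I | bus: BusRdX,Flush
[22] P1: store L1 := 59 | P0:I, P1:M(59), P2:I, P3:I | bus: BusRdX,Flush

invalidations = 4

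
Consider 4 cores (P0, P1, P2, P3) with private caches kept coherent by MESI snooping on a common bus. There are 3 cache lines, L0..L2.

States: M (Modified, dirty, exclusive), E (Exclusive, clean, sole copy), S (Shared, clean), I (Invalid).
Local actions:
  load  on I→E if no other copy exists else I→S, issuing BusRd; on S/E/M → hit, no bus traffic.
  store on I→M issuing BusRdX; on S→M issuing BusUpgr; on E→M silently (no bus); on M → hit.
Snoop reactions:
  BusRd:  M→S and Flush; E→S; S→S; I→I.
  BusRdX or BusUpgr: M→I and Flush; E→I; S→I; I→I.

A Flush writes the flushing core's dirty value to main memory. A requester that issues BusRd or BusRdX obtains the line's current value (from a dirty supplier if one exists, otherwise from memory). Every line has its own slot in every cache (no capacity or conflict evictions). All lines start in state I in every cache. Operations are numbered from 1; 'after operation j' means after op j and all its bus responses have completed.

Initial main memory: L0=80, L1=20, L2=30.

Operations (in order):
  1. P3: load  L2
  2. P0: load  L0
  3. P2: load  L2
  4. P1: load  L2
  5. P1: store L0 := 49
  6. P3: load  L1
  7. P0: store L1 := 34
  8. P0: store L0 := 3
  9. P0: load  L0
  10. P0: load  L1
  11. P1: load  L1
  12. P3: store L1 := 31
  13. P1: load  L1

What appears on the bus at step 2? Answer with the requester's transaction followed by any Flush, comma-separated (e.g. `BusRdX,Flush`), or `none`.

bus = BusRd

step 1: P3: load  L2  ⟶  IIIE  (L2)  txn=BusRd  M[L2]=30
step 2: P0: load  L0  ⟶  EIII  (L0)  txn=BusRd  M[L0]=80
step 3: P2: load  L2  ⟶  IISS  (L2)  txn=BusRd  M[L2]=30
step 4: P1: load  L2  ⟶  ISSS  (L2)  txn=BusRd  M[L2]=30
step 5: P1: store L0 := 49  ⟶  IMII  (L0)  txn=BusRdX  M[L0]=80
step 6: P3: load  L1  ⟶  IIIE  (L1)  txn=BusRd  M[L1]=20
step 7: P0: store L1 := 34  ⟶  MIII  (L1)  txn=BusRdX  M[L1]=20
step 8: P0: store L0 := 3  ⟶  MIII  (L0)  txn=BusRdX+Flush  M[L0]=49
step 9: P0: load  L0  ⟶  MIII  (L0)  txn=∅  M[L0]=49
step 10: P0: load  L1  ⟶  MIII  (L1)  txn=∅  M[L1]=20
step 11: P1: load  L1  ⟶  SSII  (L1)  txn=BusRd+Flush  M[L1]=34
step 12: P3: store L1 := 31  ⟶  IIIM  (L1)  txn=BusRdX  M[L1]=34
step 13: P1: load  L1  ⟶  ISIS  (L1)  txn=BusRd+Flush  M[L1]=31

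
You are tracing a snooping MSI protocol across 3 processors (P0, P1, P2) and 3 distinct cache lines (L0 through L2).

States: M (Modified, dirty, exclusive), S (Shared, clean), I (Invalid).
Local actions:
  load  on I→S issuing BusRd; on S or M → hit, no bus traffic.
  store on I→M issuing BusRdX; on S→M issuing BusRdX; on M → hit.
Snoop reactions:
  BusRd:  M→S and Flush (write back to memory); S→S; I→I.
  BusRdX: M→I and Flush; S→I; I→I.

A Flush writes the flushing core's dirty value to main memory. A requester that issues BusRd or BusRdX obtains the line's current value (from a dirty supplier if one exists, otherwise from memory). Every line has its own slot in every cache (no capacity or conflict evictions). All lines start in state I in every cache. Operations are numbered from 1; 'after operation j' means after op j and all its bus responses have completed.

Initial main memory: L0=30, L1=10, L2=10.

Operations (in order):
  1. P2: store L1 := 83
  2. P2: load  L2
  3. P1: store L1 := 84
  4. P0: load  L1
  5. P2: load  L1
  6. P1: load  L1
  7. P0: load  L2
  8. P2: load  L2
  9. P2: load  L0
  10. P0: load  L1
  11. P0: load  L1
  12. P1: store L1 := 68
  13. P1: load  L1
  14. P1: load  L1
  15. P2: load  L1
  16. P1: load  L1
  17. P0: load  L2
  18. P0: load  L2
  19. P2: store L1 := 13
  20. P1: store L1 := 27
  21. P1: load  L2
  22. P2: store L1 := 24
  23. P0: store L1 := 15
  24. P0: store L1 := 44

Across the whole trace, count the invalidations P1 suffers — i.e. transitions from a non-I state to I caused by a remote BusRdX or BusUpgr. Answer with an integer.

  op1 P2: store L1 := 83 → I/I/M on L1; bus BusRdX; mem=10
  op2 P2: load  L2 → I/I/S on L2; bus BusRd; mem=10
  op3 P1: store L1 := 84 → I/M/I on L1; bus BusRdX Flush; mem=83
  op4 P0: load  L1 → S/S/I on L1; bus BusRd Flush; mem=84
  op5 P2: load  L1 → S/S/S on L1; bus BusRd; mem=84
  op6 P1: load  L1 → S/S/S on L1; bus (none); mem=84
  op7 P0: load  L2 → S/I/S on L2; bus BusRd; mem=10
  op8 P2: load  L2 → S/I/S on L2; bus (none); mem=10
  op9 P2: load  L0 → I/I/S on L0; bus BusRd; mem=30
  op10 P0: load  L1 → S/S/S on L1; bus (none); mem=84
  op11 P0: load  L1 → S/S/S on L1; bus (none); mem=84
  op12 P1: store L1 := 68 → I/M/I on L1; bus BusRdX; mem=84
  op13 P1: load  L1 → I/M/I on L1; bus (none); mem=84
  op14 P1: load  L1 → I/M/I on L1; bus (none); mem=84
  op15 P2: load  L1 → I/S/S on L1; bus BusRd Flush; mem=68
  op16 P1: load  L1 → I/S/S on L1; bus (none); mem=68
  op17 P0: load  L2 → S/I/S on L2; bus (none); mem=10
  op18 P0: load  L2 → S/I/S on L2; bus (none); mem=10
  op19 P2: store L1 := 13 → I/I/M on L1; bus BusRdX; mem=68
  op20 P1: store L1 := 27 → I/M/I on L1; bus BusRdX Flush; mem=13
  op21 P1: load  L2 → S/S/S on L2; bus BusRd; mem=10
  op22 P2: store L1 := 24 → I/I/M on L1; bus BusRdX Flush; mem=27
  op23 P0: store L1 := 15 → M/I/I on L1; bus BusRdX Flush; mem=24
  op24 P0: store L1 := 44 → M/I/I on L1; bus (none); mem=24

invalidations = 2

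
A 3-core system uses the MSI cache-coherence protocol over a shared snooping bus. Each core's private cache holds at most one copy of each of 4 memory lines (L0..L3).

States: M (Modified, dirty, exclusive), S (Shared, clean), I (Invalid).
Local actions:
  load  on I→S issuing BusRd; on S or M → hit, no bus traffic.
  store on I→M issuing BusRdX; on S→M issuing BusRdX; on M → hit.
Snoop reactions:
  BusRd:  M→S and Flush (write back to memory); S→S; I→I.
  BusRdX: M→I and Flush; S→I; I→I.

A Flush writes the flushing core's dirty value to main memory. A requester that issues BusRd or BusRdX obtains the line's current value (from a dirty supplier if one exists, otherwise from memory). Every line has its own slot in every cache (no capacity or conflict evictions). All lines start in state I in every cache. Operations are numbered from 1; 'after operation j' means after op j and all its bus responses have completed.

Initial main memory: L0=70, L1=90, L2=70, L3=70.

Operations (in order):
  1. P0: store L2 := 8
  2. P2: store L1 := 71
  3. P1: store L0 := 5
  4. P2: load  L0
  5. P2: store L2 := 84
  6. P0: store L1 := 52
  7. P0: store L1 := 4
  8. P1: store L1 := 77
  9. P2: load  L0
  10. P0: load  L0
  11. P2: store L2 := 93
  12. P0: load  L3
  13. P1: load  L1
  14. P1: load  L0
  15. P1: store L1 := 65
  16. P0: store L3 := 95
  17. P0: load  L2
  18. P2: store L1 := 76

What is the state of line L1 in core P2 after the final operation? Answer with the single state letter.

step 1: P0: store L2 := 8  ⟶  MII  (L2)  txn=BusRdX  M[L2]=70
step 2: P2: store L1 := 71  ⟶  IIM  (L1)  txn=BusRdX  M[L1]=90
step 3: P1: store L0 := 5  ⟶  IMI  (L0)  txn=BusRdX  M[L0]=70
step 4: P2: load  L0  ⟶  ISS  (L0)  txn=BusRd+Flush  M[L0]=5
step 5: P2: store L2 := 84  ⟶  IIM  (L2)  txn=BusRdX+Flush  M[L2]=8
step 6: P0: store L1 := 52  ⟶  MII  (L1)  txn=BusRdX+Flush  M[L1]=71
step 7: P0: store L1 := 4  ⟶  MII  (L1)  txn=∅  M[L1]=71
step 8: P1: store L1 := 77  ⟶  IMI  (L1)  txn=BusRdX+Flush  M[L1]=4
step 9: P2: load  L0  ⟶  ISS  (L0)  txn=∅  M[L0]=5
step 10: P0: load  L0  ⟶  SSS  (L0)  txn=BusRd  M[L0]=5
step 11: P2: store L2 := 93  ⟶  IIM  (L2)  txn=∅  M[L2]=8
step 12: P0: load  L3  ⟶  SII  (L3)  txn=BusRd  M[L3]=70
step 13: P1: load  L1  ⟶  IMI  (L1)  txn=∅  M[L1]=4
step 14: P1: load  L0  ⟶  SSS  (L0)  txn=∅  M[L0]=5
step 15: P1: store L1 := 65  ⟶  IMI  (L1)  txn=∅  M[L1]=4
step 16: P0: store L3 := 95  ⟶  MII  (L3)  txn=BusRdX  M[L3]=70
step 17: P0: load  L2  ⟶  SIS  (L2)  txn=BusRd+Flush  M[L2]=93
step 18: P2: store L1 := 76  ⟶  IIM  (L1)  txn=BusRdX+Flush  M[L1]=65

state = M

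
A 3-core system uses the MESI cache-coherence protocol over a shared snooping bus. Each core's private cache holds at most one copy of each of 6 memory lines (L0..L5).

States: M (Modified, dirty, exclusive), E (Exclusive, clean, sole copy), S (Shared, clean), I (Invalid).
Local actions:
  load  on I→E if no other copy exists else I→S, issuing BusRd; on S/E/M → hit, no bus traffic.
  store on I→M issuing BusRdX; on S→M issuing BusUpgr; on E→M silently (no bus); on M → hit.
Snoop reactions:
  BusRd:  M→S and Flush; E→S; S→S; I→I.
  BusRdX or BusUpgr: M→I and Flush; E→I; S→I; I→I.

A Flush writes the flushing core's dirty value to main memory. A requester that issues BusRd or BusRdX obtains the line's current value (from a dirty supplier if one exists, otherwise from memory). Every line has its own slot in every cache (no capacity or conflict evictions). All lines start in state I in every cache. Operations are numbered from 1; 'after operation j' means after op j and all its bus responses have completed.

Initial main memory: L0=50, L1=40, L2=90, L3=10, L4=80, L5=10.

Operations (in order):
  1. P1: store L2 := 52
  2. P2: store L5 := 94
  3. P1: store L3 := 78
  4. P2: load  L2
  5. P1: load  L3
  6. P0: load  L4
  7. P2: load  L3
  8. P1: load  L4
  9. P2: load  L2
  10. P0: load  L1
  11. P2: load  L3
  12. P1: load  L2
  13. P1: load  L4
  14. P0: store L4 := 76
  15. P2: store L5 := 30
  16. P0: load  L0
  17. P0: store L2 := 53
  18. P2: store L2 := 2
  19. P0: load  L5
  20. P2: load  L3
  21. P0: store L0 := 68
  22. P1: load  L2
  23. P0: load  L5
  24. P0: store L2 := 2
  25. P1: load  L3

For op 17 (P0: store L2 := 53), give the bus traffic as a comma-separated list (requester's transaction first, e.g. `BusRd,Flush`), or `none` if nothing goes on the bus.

bus = BusRdX

step 1: P1: store L2 := 52  ⟶  IMI  (L2)  txn=BusRdX  M[L2]=90
step 2: P2: store L5 := 94  ⟶  IIM  (L5)  txn=BusRdX  M[L5]=10
step 3: P1: store L3 := 78  ⟶  IMI  (L3)  txn=BusRdX  M[L3]=10
step 4: P2: load  L2  ⟶  ISS  (L2)  txn=BusRd+Flush  M[L2]=52
step 5: P1: load  L3  ⟶  IMI  (L3)  txn=∅  M[L3]=10
step 6: P0: load  L4  ⟶  EII  (L4)  txn=BusRd  M[L4]=80
step 7: P2: load  L3  ⟶  ISS  (L3)  txn=BusRd+Flush  M[L3]=78
step 8: P1: load  L4  ⟶  SSI  (L4)  txn=BusRd  M[L4]=80
step 9: P2: load  L2  ⟶  ISS  (L2)  txn=∅  M[L2]=52
step 10: P0: load  L1  ⟶  EII  (L1)  txn=BusRd  M[L1]=40
step 11: P2: load  L3  ⟶  ISS  (L3)  txn=∅  M[L3]=78
step 12: P1: load  L2  ⟶  ISS  (L2)  txn=∅  M[L2]=52
step 13: P1: load  L4  ⟶  SSI  (L4)  txn=∅  M[L4]=80
step 14: P0: store L4 := 76  ⟶  MII  (L4)  txn=BusUpgr  M[L4]=80
step 15: P2: store L5 := 30  ⟶  IIM  (L5)  txn=∅  M[L5]=10
step 16: P0: load  L0  ⟶  EII  (L0)  txn=BusRd  M[L0]=50
step 17: P0: store L2 := 53  ⟶  MII  (L2)  txn=BusRdX  M[L2]=52
step 18: P2: store L2 := 2  ⟶  IIM  (L2)  txn=BusRdX+Flush  M[L2]=53
step 19: P0: load  L5  ⟶  SIS  (L5)  txn=BusRd+Flush  M[L5]=30
step 20: P2: load  L3  ⟶  ISS  (L3)  txn=∅  M[L3]=78
step 21: P0: store L0 := 68  ⟶  MII  (L0)  txn=∅  M[L0]=50
step 22: P1: load  L2  ⟶  ISS  (L2)  txn=BusRd+Flush  M[L2]=2
step 23: P0: load  L5  ⟶  SIS  (L5)  txn=∅  M[L5]=30
step 24: P0: store L2 := 2  ⟶  MII  (L2)  txn=BusRdX  M[L2]=2
step 25: P1: load  L3  ⟶  ISS  (L3)  txn=∅  M[L3]=78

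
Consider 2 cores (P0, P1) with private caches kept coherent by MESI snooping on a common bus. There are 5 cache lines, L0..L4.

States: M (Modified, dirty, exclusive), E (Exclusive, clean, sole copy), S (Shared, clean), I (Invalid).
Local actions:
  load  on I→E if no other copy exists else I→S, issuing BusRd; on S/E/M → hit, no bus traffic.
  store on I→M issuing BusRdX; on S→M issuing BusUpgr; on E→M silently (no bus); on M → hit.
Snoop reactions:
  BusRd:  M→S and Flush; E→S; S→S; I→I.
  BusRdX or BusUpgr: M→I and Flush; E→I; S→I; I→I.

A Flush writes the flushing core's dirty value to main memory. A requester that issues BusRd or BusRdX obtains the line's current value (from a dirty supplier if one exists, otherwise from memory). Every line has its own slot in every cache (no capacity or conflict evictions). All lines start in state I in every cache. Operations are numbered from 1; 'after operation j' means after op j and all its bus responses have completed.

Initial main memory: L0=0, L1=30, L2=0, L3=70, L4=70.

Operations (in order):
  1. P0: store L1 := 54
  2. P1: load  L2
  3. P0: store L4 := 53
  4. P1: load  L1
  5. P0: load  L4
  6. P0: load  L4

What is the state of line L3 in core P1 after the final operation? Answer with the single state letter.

state = I

  op1 P0: store L1 := 54 → M/I on L1; bus BusRdX; mem=30
  op2 P1: load  L2 → I/E on L2; bus BusRd; mem=0
  op3 P0: store L4 := 53 → M/I on L4; bus BusRdX; mem=70
  op4 P1: load  L1 → S/S on L1; bus BusRd Flush; mem=54
  op5 P0: load  L4 → M/I on L4; bus (none); mem=70
  op6 P0: load  L4 → M/I on L4; bus (none); mem=70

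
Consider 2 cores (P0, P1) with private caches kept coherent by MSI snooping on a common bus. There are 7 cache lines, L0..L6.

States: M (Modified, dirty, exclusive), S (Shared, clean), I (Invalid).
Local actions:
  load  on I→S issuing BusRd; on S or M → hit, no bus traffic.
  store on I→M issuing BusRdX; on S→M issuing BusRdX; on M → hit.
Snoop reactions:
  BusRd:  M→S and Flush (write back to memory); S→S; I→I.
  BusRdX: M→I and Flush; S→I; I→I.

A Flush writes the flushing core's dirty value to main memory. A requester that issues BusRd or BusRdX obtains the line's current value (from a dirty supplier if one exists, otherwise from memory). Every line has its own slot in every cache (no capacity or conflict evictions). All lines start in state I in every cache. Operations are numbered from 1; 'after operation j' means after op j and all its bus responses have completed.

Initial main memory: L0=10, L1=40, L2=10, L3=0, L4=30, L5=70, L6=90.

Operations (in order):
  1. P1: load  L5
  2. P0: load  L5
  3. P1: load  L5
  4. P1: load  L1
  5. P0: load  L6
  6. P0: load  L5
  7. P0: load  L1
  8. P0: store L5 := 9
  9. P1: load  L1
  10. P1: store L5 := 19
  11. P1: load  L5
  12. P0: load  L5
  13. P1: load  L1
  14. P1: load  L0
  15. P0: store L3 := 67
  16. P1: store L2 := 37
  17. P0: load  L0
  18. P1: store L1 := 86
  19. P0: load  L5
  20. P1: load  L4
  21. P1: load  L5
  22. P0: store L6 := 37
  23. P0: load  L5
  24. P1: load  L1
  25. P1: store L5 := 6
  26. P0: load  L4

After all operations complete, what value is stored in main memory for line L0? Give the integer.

step 1: P1: load  L5  ⟶  IS  (L5)  txn=BusRd  M[L5]=70
step 2: P0: load  L5  ⟶  SS  (L5)  txn=BusRd  M[L5]=70
step 3: P1: load  L5  ⟶  SS  (L5)  txn=∅  M[L5]=70
step 4: P1: load  L1  ⟶  IS  (L1)  txn=BusRd  M[L1]=40
step 5: P0: load  L6  ⟶  SI  (L6)  txn=BusRd  M[L6]=90
step 6: P0: load  L5  ⟶  SS  (L5)  txn=∅  M[L5]=70
step 7: P0: load  L1  ⟶  SS  (L1)  txn=BusRd  M[L1]=40
step 8: P0: store L5 := 9  ⟶  MI  (L5)  txn=BusRdX  M[L5]=70
step 9: P1: load  L1  ⟶  SS  (L1)  txn=∅  M[L1]=40
step 10: P1: store L5 := 19  ⟶  IM  (L5)  txn=BusRdX+Flush  M[L5]=9
step 11: P1: load  L5  ⟶  IM  (L5)  txn=∅  M[L5]=9
step 12: P0: load  L5  ⟶  SS  (L5)  txn=BusRd+Flush  M[L5]=19
step 13: P1: load  L1  ⟶  SS  (L1)  txn=∅  M[L1]=40
step 14: P1: load  L0  ⟶  IS  (L0)  txn=BusRd  M[L0]=10
step 15: P0: store L3 := 67  ⟶  MI  (L3)  txn=BusRdX  M[L3]=0
step 16: P1: store L2 := 37  ⟶  IM  (L2)  txn=BusRdX  M[L2]=10
step 17: P0: load  L0  ⟶  SS  (L0)  txn=BusRd  M[L0]=10
step 18: P1: store L1 := 86  ⟶  IM  (L1)  txn=BusRdX  M[L1]=40
step 19: P0: load  L5  ⟶  SS  (L5)  txn=∅  M[L5]=19
step 20: P1: load  L4  ⟶  IS  (L4)  txn=BusRd  M[L4]=30
step 21: P1: load  L5  ⟶  SS  (L5)  txn=∅  M[L5]=19
step 22: P0: store L6 := 37  ⟶  MI  (L6)  txn=BusRdX  M[L6]=90
step 23: P0: load  L5  ⟶  SS  (L5)  txn=∅  M[L5]=19
step 24: P1: load  L1  ⟶  IM  (L1)  txn=∅  M[L1]=40
step 25: P1: store L5 := 6  ⟶  IM  (L5)  txn=BusRdX  M[L5]=19
step 26: P0: load  L4  ⟶  SS  (L4)  txn=BusRd  M[L4]=30

memory[L0] = 10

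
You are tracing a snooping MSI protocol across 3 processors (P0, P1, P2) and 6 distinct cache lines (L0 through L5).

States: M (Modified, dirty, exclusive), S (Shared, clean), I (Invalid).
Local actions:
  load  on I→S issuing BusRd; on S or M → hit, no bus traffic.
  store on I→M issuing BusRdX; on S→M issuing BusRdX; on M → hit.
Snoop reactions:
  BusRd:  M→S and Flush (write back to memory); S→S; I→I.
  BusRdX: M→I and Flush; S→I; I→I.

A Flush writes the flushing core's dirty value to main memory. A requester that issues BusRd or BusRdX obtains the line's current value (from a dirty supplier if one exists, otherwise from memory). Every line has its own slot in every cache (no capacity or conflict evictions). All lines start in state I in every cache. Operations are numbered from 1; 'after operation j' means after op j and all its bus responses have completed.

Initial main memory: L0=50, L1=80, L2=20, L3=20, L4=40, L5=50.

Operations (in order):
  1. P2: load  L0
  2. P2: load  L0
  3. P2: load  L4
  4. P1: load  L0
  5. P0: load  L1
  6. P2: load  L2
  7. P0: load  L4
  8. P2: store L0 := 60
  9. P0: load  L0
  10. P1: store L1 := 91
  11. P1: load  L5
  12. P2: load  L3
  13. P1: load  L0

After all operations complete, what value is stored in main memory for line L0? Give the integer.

1. P2: load  L0  bus=[BusRd]  L0: P0=I P1=I P2=S  mem[L0]=50
2. P2: load  L0  bus=[-]  L0: P0=I P1=I P2=S  mem[L0]=50
3. P2: load  L4  bus=[BusRd]  L4: P0=I P1=I P2=S  mem[L4]=40
4. P1: load  L0  bus=[BusRd]  L0: P0=I P1=S P2=S  mem[L0]=50
5. P0: load  L1  bus=[BusRd]  L1: P0=S P1=I P2=I  mem[L1]=80
6. P2: load  L2  bus=[BusRd]  L2: P0=I P1=I P2=S  mem[L2]=20
7. P0: load  L4  bus=[BusRd]  L4: P0=S P1=I P2=S  mem[L4]=40
8. P2: store L0 := 60  bus=[BusRdX]  L0: P0=I P1=I P2=M  mem[L0]=50
9. P0: load  L0  bus=[BusRd,Flush]  L0: P0=S P1=I P2=S  mem[L0]=60
10. P1: store L1 := 91  bus=[BusRdX]  L1: P0=I P1=M P2=I  mem[L1]=80
11. P1: load  L5  bus=[BusRd]  L5: P0=I P1=S P2=I  mem[L5]=50
12. P2: load  L3  bus=[BusRd]  L3: P0=I P1=I P2=S  mem[L3]=20
13. P1: load  L0  bus=[BusRd]  L0: P0=S P1=S P2=S  mem[L0]=60

memory[L0] = 60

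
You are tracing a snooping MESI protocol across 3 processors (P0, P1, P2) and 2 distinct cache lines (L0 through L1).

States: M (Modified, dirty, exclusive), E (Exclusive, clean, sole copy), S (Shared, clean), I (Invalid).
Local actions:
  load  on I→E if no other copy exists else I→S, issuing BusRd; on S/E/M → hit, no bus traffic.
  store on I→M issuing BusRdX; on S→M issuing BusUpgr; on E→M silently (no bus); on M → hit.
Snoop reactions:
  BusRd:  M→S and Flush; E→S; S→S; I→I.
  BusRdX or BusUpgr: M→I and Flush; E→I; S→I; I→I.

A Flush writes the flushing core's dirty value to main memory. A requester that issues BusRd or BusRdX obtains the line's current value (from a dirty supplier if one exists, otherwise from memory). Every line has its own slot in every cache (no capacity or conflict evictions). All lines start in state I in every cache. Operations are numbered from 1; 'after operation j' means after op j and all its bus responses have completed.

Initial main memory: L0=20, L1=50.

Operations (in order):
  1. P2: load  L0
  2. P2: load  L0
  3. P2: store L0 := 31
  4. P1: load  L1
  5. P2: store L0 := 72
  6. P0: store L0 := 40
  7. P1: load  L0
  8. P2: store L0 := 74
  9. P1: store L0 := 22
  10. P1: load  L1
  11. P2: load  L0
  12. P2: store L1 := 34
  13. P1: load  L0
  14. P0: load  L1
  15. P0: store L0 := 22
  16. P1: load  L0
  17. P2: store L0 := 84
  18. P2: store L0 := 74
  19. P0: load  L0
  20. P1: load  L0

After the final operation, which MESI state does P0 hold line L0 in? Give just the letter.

state = S

  op1 P2: load  L0 → I/I/E on L0; bus BusRd; mem=20
  op2 P2: load  L0 → I/I/E on L0; bus (none); mem=20
  op3 P2: store L0 := 31 → I/I/M on L0; bus (none); mem=20
  op4 P1: load  L1 → I/E/I on L1; bus BusRd; mem=50
  op5 P2: store L0 := 72 → I/I/M on L0; bus (none); mem=20
  op6 P0: store L0 := 40 → M/I/I on L0; bus BusRdX Flush; mem=72
  op7 P1: load  L0 → S/S/I on L0; bus BusRd Flush; mem=40
  op8 P2: store L0 := 74 → I/I/M on L0; bus BusRdX; mem=40
  op9 P1: store L0 := 22 → I/M/I on L0; bus BusRdX Flush; mem=74
  op10 P1: load  L1 → I/E/I on L1; bus (none); mem=50
  op11 P2: load  L0 → I/S/S on L0; bus BusRd Flush; mem=22
  op12 P2: store L1 := 34 → I/I/M on L1; bus BusRdX; mem=50
  op13 P1: load  L0 → I/S/S on L0; bus (none); mem=22
  op14 P0: load  L1 → S/I/S on L1; bus BusRd Flush; mem=34
  op15 P0: store L0 := 22 → M/I/I on L0; bus BusRdX; mem=22
  op16 P1: load  L0 → S/S/I on L0; bus BusRd Flush; mem=22
  op17 P2: store L0 := 84 → I/I/M on L0; bus BusRdX; mem=22
  op18 P2: store L0 := 74 → I/I/M on L0; bus (none); mem=22
  op19 P0: load  L0 → S/I/S on L0; bus BusRd Flush; mem=74
  op20 P1: load  L0 → S/S/S on L0; bus BusRd; mem=74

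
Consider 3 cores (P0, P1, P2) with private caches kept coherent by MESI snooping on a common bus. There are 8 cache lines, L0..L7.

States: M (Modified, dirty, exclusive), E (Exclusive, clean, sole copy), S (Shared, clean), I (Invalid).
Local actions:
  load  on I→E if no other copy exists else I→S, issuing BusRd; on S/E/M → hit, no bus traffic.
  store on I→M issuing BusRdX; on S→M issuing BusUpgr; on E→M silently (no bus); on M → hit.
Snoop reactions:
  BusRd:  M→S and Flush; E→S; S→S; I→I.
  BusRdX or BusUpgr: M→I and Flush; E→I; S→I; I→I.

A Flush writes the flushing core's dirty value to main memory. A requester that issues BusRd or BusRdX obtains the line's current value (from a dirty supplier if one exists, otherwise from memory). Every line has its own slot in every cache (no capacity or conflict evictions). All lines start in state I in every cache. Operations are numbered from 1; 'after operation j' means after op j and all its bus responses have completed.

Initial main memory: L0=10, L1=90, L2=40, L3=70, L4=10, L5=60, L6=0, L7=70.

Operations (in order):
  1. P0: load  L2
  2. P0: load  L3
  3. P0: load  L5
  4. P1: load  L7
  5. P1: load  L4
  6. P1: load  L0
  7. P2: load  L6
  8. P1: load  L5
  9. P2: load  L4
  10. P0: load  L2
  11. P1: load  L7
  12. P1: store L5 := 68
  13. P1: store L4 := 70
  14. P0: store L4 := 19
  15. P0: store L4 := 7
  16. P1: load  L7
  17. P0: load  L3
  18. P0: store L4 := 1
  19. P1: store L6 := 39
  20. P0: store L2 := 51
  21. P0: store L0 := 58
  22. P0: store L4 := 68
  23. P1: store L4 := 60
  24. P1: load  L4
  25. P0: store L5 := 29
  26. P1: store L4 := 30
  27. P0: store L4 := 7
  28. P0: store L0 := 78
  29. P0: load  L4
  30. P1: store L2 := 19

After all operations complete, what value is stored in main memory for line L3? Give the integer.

memory[L3] = 70

1. P0: load  L2  bus=[BusRd]  L2: P0=E P1=I P2=I  mem[L2]=40
2. P0: load  L3  bus=[BusRd]  L3: P0=E P1=I P2=I  mem[L3]=70
3. P0: load  L5  bus=[BusRd]  L5: P0=E P1=I P2=I  mem[L5]=60
4. P1: load  L7  bus=[BusRd]  L7: P0=I P1=E P2=I  mem[L7]=70
5. P1: load  L4  bus=[BusRd]  L4: P0=I P1=E P2=I  mem[L4]=10
6. P1: load  L0  bus=[BusRd]  L0: P0=I P1=E P2=I  mem[L0]=10
7. P2: load  L6  bus=[BusRd]  L6: P0=I P1=I P2=E  mem[L6]=0
8. P1: load  L5  bus=[BusRd]  L5: P0=S P1=S P2=I  mem[L5]=60
9. P2: load  L4  bus=[BusRd]  L4: P0=I P1=S P2=S  mem[L4]=10
10. P0: load  L2  bus=[-]  L2: P0=E P1=I P2=I  mem[L2]=40
11. P1: load  L7  bus=[-]  L7: P0=I P1=E P2=I  mem[L7]=70
12. P1: store L5 := 68  bus=[BusUpgr]  L5: P0=I P1=M P2=I  mem[L5]=60
13. P1: store L4 := 70  bus=[BusUpgr]  L4: P0=I P1=M P2=I  mem[L4]=10
14. P0: store L4 := 19  bus=[BusRdX,Flush]  L4: P0=M P1=I P2=I  mem[L4]=70
15. P0: store L4 := 7  bus=[-]  L4: P0=M P1=I P2=I  mem[L4]=70
16. P1: load  L7  bus=[-]  L7: P0=I P1=E P2=I  mem[L7]=70
17. P0: load  L3  bus=[-]  L3: P0=E P1=I P2=I  mem[L3]=70
18. P0: store L4 := 1  bus=[-]  L4: P0=M P1=I P2=I  mem[L4]=70
19. P1: store L6 := 39  bus=[BusRdX]  L6: P0=I P1=M P2=I  mem[L6]=0
20. P0: store L2 := 51  bus=[-]  L2: P0=M P1=I P2=I  mem[L2]=40
21. P0: store L0 := 58  bus=[BusRdX]  L0: P0=M P1=I P2=I  mem[L0]=10
22. P0: store L4 := 68  bus=[-]  L4: P0=M P1=I P2=I  mem[L4]=70
23. P1: store L4 := 60  bus=[BusRdX,Flush]  L4: P0=I P1=M P2=I  mem[L4]=68
24. P1: load  L4  bus=[-]  L4: P0=I P1=M P2=I  mem[L4]=68
25. P0: store L5 := 29  bus=[BusRdX,Flush]  L5: P0=M P1=I P2=I  mem[L5]=68
26. P1: store L4 := 30  bus=[-]  L4: P0=I P1=M P2=I  mem[L4]=68
27. P0: store L4 := 7  bus=[BusRdX,Flush]  L4: P0=M P1=I P2=I  mem[L4]=30
28. P0: store L0 := 78  bus=[-]  L0: P0=M P1=I P2=I  mem[L0]=10
29. P0: load  L4  bus=[-]  L4: P0=M P1=I P2=I  mem[L4]=30
30. P1: store L2 := 19  bus=[BusRdX,Flush]  L2: P0=I P1=M P2=I  mem[L2]=51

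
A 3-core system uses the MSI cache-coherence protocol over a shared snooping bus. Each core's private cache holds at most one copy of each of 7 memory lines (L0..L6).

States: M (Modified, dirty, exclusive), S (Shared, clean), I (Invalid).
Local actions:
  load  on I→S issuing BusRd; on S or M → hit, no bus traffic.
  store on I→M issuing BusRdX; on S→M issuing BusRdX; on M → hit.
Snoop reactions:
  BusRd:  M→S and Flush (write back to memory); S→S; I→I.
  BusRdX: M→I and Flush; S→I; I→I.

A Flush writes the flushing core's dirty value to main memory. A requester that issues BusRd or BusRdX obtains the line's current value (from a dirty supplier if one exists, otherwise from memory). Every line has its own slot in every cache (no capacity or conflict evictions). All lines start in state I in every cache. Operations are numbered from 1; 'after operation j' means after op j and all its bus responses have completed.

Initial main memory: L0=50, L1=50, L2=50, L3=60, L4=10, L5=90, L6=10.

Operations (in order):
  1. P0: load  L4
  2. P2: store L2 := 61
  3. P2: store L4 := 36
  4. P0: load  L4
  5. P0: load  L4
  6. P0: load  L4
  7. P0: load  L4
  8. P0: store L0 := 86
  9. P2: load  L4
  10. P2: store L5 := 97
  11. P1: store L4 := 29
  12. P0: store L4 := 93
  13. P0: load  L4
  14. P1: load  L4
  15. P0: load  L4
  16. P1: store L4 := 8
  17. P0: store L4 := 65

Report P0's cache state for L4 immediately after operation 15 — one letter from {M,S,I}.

1. P0: load  L4  bus=[BusRd]  L4: P0=S P1=I P2=I  mem[L4]=10
2. P2: store L2 := 61  bus=[BusRdX]  L2: P0=I P1=I P2=M  mem[L2]=50
3. P2: store L4 := 36  bus=[BusRdX]  L4: P0=I P1=I P2=M  mem[L4]=10
4. P0: load  L4  bus=[BusRd,Flush]  L4: P0=S P1=I P2=S  mem[L4]=36
5. P0: load  L4  bus=[-]  L4: P0=S P1=I P2=S  mem[L4]=36
6. P0: load  L4  bus=[-]  L4: P0=S P1=I P2=S  mem[L4]=36
7. P0: load  L4  bus=[-]  L4: P0=S P1=I P2=S  mem[L4]=36
8. P0: store L0 := 86  bus=[BusRdX]  L0: P0=M P1=I P2=I  mem[L0]=50
9. P2: load  L4  bus=[-]  L4: P0=S P1=I P2=S  mem[L4]=36
10. P2: store L5 := 97  bus=[BusRdX]  L5: P0=I P1=I P2=M  mem[L5]=90
11. P1: store L4 := 29  bus=[BusRdX]  L4: P0=I P1=M P2=I  mem[L4]=36
12. P0: store L4 := 93  bus=[BusRdX,Flush]  L4: P0=M P1=I P2=I  mem[L4]=29
13. P0: load  L4  bus=[-]  L4: P0=M P1=I P2=I  mem[L4]=29
14. P1: load  L4  bus=[BusRd,Flush]  L4: P0=S P1=S P2=I  mem[L4]=93
15. P0: load  L4  bus=[-]  L4: P0=S P1=S P2=I  mem[L4]=93
16. P1: store L4 := 8  bus=[BusRdX]  L4: P0=I P1=M P2=I  mem[L4]=93
17. P0: store L4 := 65  bus=[BusRdX,Flush]  L4: P0=M P1=I P2=I  mem[L4]=8

state = S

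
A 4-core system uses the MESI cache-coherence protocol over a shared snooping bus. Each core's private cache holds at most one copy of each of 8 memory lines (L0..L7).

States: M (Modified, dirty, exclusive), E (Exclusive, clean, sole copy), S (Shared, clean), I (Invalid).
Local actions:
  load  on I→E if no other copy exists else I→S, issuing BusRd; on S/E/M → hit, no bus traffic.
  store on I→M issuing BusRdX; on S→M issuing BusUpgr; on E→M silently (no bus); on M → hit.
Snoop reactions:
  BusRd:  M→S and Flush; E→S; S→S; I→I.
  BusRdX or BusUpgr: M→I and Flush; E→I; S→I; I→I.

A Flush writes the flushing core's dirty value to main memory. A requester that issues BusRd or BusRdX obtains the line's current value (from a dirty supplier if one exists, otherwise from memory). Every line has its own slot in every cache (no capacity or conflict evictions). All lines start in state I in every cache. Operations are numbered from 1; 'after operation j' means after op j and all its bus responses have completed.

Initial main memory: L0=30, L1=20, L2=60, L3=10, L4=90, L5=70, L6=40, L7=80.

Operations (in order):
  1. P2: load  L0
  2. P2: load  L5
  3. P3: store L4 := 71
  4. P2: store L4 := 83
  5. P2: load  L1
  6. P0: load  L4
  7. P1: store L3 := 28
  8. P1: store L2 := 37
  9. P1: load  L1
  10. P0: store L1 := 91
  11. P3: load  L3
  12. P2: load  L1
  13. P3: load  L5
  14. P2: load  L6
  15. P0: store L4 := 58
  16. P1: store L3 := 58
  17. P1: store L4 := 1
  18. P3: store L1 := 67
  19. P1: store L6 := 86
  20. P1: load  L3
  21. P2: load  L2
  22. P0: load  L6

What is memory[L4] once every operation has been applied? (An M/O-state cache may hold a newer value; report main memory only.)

[1] P2: load  L0 | P0:I, P1:I, P2:E(30), P3:I | bus: BusRd
[2] P2: load  L5 | P0:I, P1:I, P2:E(70), P3:I | bus: BusRd
[3] P3: store L4 := 71 | P0:I, P1:I, P2:I, P3:M(71) | bus: BusRdX
[4] P2: store L4 := 83 | P0:I, P1:I, P2:M(83), P3:I | bus: BusRdX,Flush
[5] P2: load  L1 | P0:I, P1:I, P2:E(20), P3:I | bus: BusRd
[6] P0: load  L4 | P0:S(83), P1:I, P2:S(83), P3:I | bus: BusRd,Flush
[7] P1: store L3 := 28 | P0:I, P1:M(28), P2:I, P3:I | bus: BusRdX
[8] P1: store L2 := 37 | P0:I, P1:M(37), P2:I, P3:I | bus: BusRdX
[9] P1: load  L1 | P0:I, P1:S(20), P2:S(20), P3:I | bus: BusRd
[10] P0: store L1 := 91 | P0:M(91), P1:I, P2:I, P3:I | bus: BusRdX
[11] P3: load  L3 | P0:I, P1:S(28), P2:I, P3:S(28) | bus: BusRd,Flush
[12] P2: load  L1 | P0:S(91), P1:I, P2:S(91), P3:I | bus: BusRd,Flush
[13] P3: load  L5 | P0:I, P1:I, P2:S(70), P3:S(70) | bus: BusRd
[14] P2: load  L6 | P0:I, P1:I, P2:E(40), P3:I | bus: BusRd
[15] P0: store L4 := 58 | P0:M(58), P1:I, P2:I, P3:I | bus: BusUpgr
[16] P1: store L3 := 58 | P0:I, P1:M(58), P2:I, P3:I | bus: BusUpgr
[17] P1: store L4 := 1 | P0:I, P1:M(1), P2:I, P3:I | bus: BusRdX,Flush
[18] P3: store L1 := 67 | P0:I, P1:I, P2:I, P3:M(67) | bus: BusRdX
[19] P1: store L6 := 86 | P0:I, P1:M(86), P2:I, P3:I | bus: BusRdX
[20] P1: load  L3 | P0:I, P1:M(58), P2:I, P3:I | bus: none
[21] P2: load  L2 | P0:I, P1:S(37), P2:S(37), P3:I | bus: BusRd,Flush
[22] P0: load  L6 | P0:S(86), P1:S(86), P2:I, P3:I | bus: BusRd,Flush

memory[L4] = 58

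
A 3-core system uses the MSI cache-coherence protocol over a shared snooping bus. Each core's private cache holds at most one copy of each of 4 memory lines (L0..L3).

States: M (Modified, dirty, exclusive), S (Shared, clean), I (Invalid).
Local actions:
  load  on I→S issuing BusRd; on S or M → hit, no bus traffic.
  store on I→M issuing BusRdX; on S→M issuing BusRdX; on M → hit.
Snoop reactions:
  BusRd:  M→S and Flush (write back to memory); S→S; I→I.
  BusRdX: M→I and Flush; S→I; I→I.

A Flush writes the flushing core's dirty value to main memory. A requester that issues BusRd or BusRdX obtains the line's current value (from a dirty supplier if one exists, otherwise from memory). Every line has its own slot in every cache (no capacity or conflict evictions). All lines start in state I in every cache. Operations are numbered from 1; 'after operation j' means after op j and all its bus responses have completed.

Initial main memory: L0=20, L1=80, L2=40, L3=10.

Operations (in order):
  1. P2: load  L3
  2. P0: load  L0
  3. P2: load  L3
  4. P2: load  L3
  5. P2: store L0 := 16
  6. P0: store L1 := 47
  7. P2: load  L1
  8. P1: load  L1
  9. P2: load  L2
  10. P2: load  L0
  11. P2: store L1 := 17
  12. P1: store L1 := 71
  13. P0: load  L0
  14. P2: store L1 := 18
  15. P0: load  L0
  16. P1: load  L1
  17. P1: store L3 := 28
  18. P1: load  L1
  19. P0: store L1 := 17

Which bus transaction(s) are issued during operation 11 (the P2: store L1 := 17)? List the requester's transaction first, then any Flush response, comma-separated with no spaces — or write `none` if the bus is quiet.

bus = BusRdX

step 1: P2: load  L3  ⟶  IIS  (L3)  txn=BusRd  M[L3]=10
step 2: P0: load  L0  ⟶  SII  (L0)  txn=BusRd  M[L0]=20
step 3: P2: load  L3  ⟶  IIS  (L3)  txn=∅  M[L3]=10
step 4: P2: load  L3  ⟶  IIS  (L3)  txn=∅  M[L3]=10
step 5: P2: store L0 := 16  ⟶  IIM  (L0)  txn=BusRdX  M[L0]=20
step 6: P0: store L1 := 47  ⟶  MII  (L1)  txn=BusRdX  M[L1]=80
step 7: P2: load  L1  ⟶  SIS  (L1)  txn=BusRd+Flush  M[L1]=47
step 8: P1: load  L1  ⟶  SSS  (L1)  txn=BusRd  M[L1]=47
step 9: P2: load  L2  ⟶  IIS  (L2)  txn=BusRd  M[L2]=40
step 10: P2: load  L0  ⟶  IIM  (L0)  txn=∅  M[L0]=20
step 11: P2: store L1 := 17  ⟶  IIM  (L1)  txn=BusRdX  M[L1]=47
step 12: P1: store L1 := 71  ⟶  IMI  (L1)  txn=BusRdX+Flush  M[L1]=17
step 13: P0: load  L0  ⟶  SIS  (L0)  txn=BusRd+Flush  M[L0]=16
step 14: P2: store L1 := 18  ⟶  IIM  (L1)  txn=BusRdX+Flush  M[L1]=71
step 15: P0: load  L0  ⟶  SIS  (L0)  txn=∅  M[L0]=16
step 16: P1: load  L1  ⟶  ISS  (L1)  txn=BusRd+Flush  M[L1]=18
step 17: P1: store L3 := 28  ⟶  IMI  (L3)  txn=BusRdX  M[L3]=10
step 18: P1: load  L1  ⟶  ISS  (L1)  txn=∅  M[L1]=18
step 19: P0: store L1 := 17  ⟶  MII  (L1)  txn=BusRdX  M[L1]=18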